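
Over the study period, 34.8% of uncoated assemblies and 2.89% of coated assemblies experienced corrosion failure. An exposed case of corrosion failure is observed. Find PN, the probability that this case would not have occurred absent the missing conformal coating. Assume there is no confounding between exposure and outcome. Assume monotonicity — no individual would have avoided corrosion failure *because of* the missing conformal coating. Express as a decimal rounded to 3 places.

PN ≈ 0.917

p₁ = 0.348, p₀ = 0.0289.
Under exogeneity and monotonicity, PN = (p₁ − p₀) / p₁.
PN = (0.348 − 0.0289) / 0.348 = 0.3191 / 0.348 ≈ 0.9170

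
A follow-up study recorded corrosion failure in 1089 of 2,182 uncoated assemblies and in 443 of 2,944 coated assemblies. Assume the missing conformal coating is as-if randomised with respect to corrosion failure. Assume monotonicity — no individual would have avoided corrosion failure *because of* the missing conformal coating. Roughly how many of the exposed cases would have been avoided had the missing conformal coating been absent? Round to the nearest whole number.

p₁ = P(outcome | exposed) = 1089/2182 = 0.49908
p₀ = P(outcome | unexposed) = 443/2944 = 0.15048
PN = (p₁ − p₀)/p₁ = (0.49908 − 0.15048) / 0.49908 ≈ 0.69850.
Attributable cases ≈ PN × (exposed cases) = 0.69850 × 1089 ≈ 760.66.

about 761 cases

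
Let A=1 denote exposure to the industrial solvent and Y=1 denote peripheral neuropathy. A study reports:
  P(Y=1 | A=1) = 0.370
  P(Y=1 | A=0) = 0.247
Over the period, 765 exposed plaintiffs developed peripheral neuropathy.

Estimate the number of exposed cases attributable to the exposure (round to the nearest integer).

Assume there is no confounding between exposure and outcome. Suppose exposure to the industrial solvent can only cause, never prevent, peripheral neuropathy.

Let p₁ = 0.37, p₀ = 0.247.
PN = (p₁ − p₀)/p₁ = (0.37 − 0.247) / 0.37 ≈ 0.33243.
Attributable cases ≈ PN × (exposed cases) = 0.33243 × 765 ≈ 254.31.

about 254 cases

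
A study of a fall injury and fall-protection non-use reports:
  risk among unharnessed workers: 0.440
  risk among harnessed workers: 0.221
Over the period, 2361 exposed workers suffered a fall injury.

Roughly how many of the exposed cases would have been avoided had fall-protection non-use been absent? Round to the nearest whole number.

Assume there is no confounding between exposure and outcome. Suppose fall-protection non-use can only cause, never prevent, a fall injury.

about 1175 cases

Let p₁ = 0.44, p₀ = 0.221.
PN = (p₁ − p₀)/p₁ = (0.44 − 0.221) / 0.44 ≈ 0.49773.
Attributable cases ≈ PN × (exposed cases) = 0.49773 × 2361 ≈ 1175.13.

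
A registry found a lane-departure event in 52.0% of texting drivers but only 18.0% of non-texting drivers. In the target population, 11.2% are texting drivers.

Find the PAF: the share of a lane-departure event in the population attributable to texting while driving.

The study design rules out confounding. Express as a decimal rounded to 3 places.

PAF ≈ 0.175

p₁ = 0.52, p₀ = 0.18.
Overall risk P(Y=1) = π·p₁ + (1−π)·p₀ = 0.112×0.52 + 0.888×0.18 = 0.21808.
Under exogeneity, PAF = [P(Y=1) − p₀] / P(Y=1).
PAF = (0.21808 − 0.18) / 0.21808 ≈ 0.1746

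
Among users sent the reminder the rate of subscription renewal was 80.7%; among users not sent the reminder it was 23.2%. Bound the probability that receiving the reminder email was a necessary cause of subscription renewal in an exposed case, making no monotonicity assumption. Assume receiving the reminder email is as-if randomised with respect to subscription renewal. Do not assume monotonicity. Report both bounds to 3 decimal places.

0.713 ≤ PN ≤ 0.952

p₁ = 0.807, p₀ = 0.232.
Under exogeneity alone the bounds on PN are max{0,(p₁−p₀)/p₁} ≤ PN ≤ min{1,(1−p₀)/p₁}.
  lower = (p₁ − p₀)/p₁ = 0.575 / 0.807 ≈ 0.7125
  upper = min{1, (1 − p₀)/p₁} = 0.768 / 0.807 ≈ 0.9517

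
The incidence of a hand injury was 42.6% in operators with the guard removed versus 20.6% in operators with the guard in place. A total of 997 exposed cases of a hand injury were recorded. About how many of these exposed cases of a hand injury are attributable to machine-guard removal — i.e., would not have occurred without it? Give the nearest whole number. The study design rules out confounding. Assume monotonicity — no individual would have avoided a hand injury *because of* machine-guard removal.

p₁ = 0.426, p₀ = 0.206.
PN = (p₁ − p₀)/p₁ = (0.426 − 0.206) / 0.426 ≈ 0.51643.
Attributable cases ≈ PN × (exposed cases) = 0.51643 × 997 ≈ 514.88.

about 515 cases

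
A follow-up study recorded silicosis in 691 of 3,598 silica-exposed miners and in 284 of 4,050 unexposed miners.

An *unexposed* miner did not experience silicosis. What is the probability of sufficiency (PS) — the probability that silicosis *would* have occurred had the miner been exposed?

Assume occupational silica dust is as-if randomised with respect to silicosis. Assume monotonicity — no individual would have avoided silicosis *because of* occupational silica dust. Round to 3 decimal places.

PS ≈ 0.131

p₁ = P(outcome | exposed) = 691/3598 = 0.19205
p₀ = P(outcome | unexposed) = 284/4050 = 0.070123
Under exogeneity and monotonicity, PS = (p₁ − p₀) / (1 − p₀).
PS = (0.19205 − 0.070123) / (1 − 0.070123) = 0.12193 / 0.92988 ≈ 0.1311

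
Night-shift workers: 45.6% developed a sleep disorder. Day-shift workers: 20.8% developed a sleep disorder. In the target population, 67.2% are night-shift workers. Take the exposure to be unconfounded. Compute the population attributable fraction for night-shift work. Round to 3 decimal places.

PAF ≈ 0.445

p₁ = 0.456, p₀ = 0.208.
Overall risk P(Y=1) = π·p₁ + (1−π)·p₀ = 0.672×0.456 + 0.328×0.208 = 0.37466.
Under exogeneity, PAF = [P(Y=1) − p₀] / P(Y=1).
PAF = (0.37466 − 0.208) / 0.37466 ≈ 0.4448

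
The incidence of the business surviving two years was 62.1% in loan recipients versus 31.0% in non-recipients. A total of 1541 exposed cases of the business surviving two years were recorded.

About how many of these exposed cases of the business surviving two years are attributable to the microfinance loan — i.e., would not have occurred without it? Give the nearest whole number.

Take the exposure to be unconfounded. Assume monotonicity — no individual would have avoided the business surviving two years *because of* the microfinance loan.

about 772 cases

p₁ = 0.621, p₀ = 0.31.
PN = (p₁ − p₀)/p₁ = (0.621 − 0.31) / 0.621 ≈ 0.50081.
Attributable cases ≈ PN × (exposed cases) = 0.50081 × 1541 ≈ 771.74.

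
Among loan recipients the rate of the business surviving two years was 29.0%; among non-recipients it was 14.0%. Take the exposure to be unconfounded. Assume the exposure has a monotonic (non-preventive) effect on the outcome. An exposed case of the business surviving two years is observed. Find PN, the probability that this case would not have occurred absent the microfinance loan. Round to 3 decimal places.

p₁ = 0.29, p₀ = 0.14.
Under exogeneity and monotonicity, PN = (p₁ − p₀) / p₁.
PN = (0.29 − 0.14) / 0.29 = 0.15 / 0.29 ≈ 0.5172

PN ≈ 0.517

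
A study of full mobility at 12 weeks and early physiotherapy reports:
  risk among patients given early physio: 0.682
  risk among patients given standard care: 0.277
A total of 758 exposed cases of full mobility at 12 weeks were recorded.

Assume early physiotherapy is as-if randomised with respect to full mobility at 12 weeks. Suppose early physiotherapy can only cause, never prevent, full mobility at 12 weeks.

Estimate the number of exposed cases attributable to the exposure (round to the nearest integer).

Let p₁ = 0.682, p₀ = 0.277.
PN = (p₁ − p₀)/p₁ = (0.682 − 0.277) / 0.682 ≈ 0.59384.
Attributable cases ≈ PN × (exposed cases) = 0.59384 × 758 ≈ 450.13.

about 450 cases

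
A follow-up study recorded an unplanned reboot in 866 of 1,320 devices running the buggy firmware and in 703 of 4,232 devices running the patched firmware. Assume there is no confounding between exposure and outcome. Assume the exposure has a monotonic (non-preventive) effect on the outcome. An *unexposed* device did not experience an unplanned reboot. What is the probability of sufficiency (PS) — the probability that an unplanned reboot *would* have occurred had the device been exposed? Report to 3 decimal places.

p₁ = P(outcome | exposed) = 866/1320 = 0.65606
p₀ = P(outcome | unexposed) = 703/4232 = 0.16612
Under exogeneity and monotonicity, PS = (p₁ − p₀) / (1 − p₀).
PS = (0.65606 − 0.16612) / (1 − 0.16612) = 0.48995 / 0.83388 ≈ 0.5875

PS ≈ 0.588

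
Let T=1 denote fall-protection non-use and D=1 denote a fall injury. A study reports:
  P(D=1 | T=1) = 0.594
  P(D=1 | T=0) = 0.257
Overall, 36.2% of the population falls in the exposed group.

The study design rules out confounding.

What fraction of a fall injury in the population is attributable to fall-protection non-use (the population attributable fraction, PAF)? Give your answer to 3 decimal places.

Let p₁ = 0.594, p₀ = 0.257.
Overall risk P(Y=1) = π·p₁ + (1−π)·p₀ = 0.362×0.594 + 0.638×0.257 = 0.37899.
Under exogeneity, PAF = [P(Y=1) − p₀] / P(Y=1).
PAF = (0.37899 − 0.257) / 0.37899 ≈ 0.3219

PAF ≈ 0.322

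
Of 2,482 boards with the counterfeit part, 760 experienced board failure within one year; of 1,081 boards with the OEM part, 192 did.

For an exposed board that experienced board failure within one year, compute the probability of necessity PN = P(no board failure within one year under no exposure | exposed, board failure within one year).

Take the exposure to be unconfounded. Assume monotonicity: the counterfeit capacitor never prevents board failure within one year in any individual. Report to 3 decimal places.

PN ≈ 0.420

p₁ = P(outcome | exposed) = 760/2482 = 0.3062
p₀ = P(outcome | unexposed) = 192/1081 = 0.17761
Under exogeneity and monotonicity, PN = (p₁ − p₀) / p₁.
PN = (0.3062 − 0.17761) / 0.3062 = 0.12859 / 0.3062 ≈ 0.4200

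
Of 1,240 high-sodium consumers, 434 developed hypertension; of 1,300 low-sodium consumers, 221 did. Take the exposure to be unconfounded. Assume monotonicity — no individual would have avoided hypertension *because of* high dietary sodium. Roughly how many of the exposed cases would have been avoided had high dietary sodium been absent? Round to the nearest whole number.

about 223 cases

p₁ = P(outcome | exposed) = 434/1240 = 0.35
p₀ = P(outcome | unexposed) = 221/1300 = 0.17
PN = (p₁ − p₀)/p₁ = (0.35 − 0.17) / 0.35 ≈ 0.51429.
Attributable cases ≈ PN × (exposed cases) = 0.51429 × 434 ≈ 223.20.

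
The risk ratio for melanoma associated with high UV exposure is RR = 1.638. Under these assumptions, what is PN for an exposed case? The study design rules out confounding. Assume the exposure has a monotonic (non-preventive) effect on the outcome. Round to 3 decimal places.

Under exogeneity and monotonicity, PN = (RR − 1) / RR = 1 − 1/RR.
PN = (1.638 − 1) / 1.638 = 0.638 / 1.638 ≈ 0.3895

PN ≈ 0.389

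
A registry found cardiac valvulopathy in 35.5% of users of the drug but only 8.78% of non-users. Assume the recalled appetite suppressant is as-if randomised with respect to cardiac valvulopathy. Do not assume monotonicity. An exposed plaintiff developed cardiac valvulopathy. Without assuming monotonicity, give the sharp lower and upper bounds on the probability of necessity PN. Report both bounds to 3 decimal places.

0.753 ≤ PN ≤ 1.000

p₁ = 0.355, p₀ = 0.0878.
Under exogeneity alone the bounds on PN are max{0,(p₁−p₀)/p₁} ≤ PN ≤ min{1,(1−p₀)/p₁}.
  lower = (p₁ − p₀)/p₁ = 0.2672 / 0.355 ≈ 0.7527
  upper = min{1, (1 − p₀)/p₁} = 0.9122 / 0.355 ≈ 2.5696 → capped at 1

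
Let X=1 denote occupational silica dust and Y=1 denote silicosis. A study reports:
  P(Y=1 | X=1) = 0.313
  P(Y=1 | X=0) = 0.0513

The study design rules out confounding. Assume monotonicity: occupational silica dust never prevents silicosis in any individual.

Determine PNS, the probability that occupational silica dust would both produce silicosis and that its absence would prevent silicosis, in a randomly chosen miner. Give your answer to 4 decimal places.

PNS ≈ 0.2617

Let p₁ = 0.313, p₀ = 0.0513.
Under exogeneity and monotonicity, PNS = p₁ − p₀.
PNS = 0.313 − 0.0513 = 0.2617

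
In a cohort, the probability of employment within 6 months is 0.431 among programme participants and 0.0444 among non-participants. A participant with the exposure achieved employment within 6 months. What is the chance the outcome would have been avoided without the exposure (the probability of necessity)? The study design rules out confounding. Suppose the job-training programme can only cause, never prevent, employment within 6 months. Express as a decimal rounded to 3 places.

PN ≈ 0.897

Let p₁ = 0.431, p₀ = 0.0444.
Under exogeneity and monotonicity, PN = (p₁ − p₀) / p₁.
PN = (0.431 − 0.0444) / 0.431 = 0.3866 / 0.431 ≈ 0.8970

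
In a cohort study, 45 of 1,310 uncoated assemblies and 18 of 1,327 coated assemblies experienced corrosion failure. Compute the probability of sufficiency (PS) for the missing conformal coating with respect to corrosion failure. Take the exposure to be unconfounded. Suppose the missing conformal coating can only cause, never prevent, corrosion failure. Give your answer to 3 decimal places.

PS ≈ 0.021

p₁ = P(outcome | exposed) = 45/1310 = 0.034351
p₀ = P(outcome | unexposed) = 18/1327 = 0.013564
Under exogeneity and monotonicity, PS = (p₁ − p₀) / (1 − p₀).
PS = (0.034351 − 0.013564) / (1 − 0.013564) = 0.020787 / 0.98644 ≈ 0.0211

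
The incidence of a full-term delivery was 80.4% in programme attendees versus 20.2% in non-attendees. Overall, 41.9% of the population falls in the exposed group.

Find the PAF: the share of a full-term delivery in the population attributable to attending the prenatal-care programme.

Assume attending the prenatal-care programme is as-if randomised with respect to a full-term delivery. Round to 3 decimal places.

p₁ = 0.804, p₀ = 0.202.
Overall risk P(Y=1) = π·p₁ + (1−π)·p₀ = 0.419×0.804 + 0.581×0.202 = 0.45424.
Under exogeneity, PAF = [P(Y=1) − p₀] / P(Y=1).
PAF = (0.45424 − 0.202) / 0.45424 ≈ 0.5553

PAF ≈ 0.555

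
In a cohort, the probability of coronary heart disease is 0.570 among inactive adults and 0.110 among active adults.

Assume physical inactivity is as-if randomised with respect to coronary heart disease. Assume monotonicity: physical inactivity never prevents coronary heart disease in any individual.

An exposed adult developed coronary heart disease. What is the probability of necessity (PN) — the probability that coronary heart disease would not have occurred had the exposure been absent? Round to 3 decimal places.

PN ≈ 0.807

Let p₁ = 0.57, p₀ = 0.11.
Under exogeneity and monotonicity, PN = (p₁ − p₀) / p₁.
PN = (0.57 − 0.11) / 0.57 = 0.46 / 0.57 ≈ 0.8070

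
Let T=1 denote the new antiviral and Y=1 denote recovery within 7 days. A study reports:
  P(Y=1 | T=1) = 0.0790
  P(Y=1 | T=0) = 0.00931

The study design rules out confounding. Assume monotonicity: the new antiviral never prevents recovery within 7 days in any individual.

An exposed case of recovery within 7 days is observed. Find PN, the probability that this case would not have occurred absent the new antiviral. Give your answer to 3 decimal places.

PN ≈ 0.882

Let p₁ = 0.079, p₀ = 0.00931.
Under exogeneity and monotonicity, PN = (p₁ − p₀) / p₁.
PN = (0.079 − 0.00931) / 0.079 = 0.06969 / 0.079 ≈ 0.8822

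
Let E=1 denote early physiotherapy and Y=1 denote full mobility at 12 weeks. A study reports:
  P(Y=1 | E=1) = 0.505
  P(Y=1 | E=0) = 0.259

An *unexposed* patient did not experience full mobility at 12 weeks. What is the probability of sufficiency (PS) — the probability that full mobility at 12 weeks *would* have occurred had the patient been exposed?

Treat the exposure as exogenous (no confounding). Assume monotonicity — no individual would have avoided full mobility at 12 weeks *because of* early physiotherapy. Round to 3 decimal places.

PS ≈ 0.332

Let p₁ = 0.505, p₀ = 0.259.
Under exogeneity and monotonicity, PS = (p₁ − p₀) / (1 − p₀).
PS = (0.505 − 0.259) / (1 − 0.259) = 0.246 / 0.741 ≈ 0.3320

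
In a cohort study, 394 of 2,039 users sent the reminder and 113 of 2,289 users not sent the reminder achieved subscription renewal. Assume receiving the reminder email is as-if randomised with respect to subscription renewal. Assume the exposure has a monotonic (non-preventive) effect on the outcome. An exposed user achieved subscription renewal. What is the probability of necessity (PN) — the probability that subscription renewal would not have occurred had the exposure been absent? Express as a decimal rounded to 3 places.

p₁ = P(outcome | exposed) = 394/2039 = 0.19323
p₀ = P(outcome | unexposed) = 113/2289 = 0.049367
Under exogeneity and monotonicity, PN = (p₁ − p₀) / p₁.
PN = (0.19323 − 0.049367) / 0.19323 = 0.14387 / 0.19323 ≈ 0.7445

PN ≈ 0.745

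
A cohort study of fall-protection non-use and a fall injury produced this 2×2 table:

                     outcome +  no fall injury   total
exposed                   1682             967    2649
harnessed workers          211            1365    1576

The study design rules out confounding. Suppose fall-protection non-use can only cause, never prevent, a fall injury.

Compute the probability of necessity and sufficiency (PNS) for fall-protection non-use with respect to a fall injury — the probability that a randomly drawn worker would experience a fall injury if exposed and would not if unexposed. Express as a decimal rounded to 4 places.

p₁ = P(outcome | exposed) = 1682/2649 = 0.63496
p₀ = P(outcome | unexposed) = 211/1576 = 0.13388
Under exogeneity and monotonicity, PNS = p₁ − p₀.
PNS = 0.63496 − 0.13388 = 0.50107

PNS ≈ 0.5011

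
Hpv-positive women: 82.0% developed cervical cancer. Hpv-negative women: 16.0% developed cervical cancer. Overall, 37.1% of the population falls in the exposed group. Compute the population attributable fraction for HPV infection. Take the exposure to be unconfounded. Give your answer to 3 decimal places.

p₁ = 0.82, p₀ = 0.16.
Overall risk P(Y=1) = π·p₁ + (1−π)·p₀ = 0.371×0.82 + 0.629×0.16 = 0.40486.
Under exogeneity, PAF = [P(Y=1) − p₀] / P(Y=1).
PAF = (0.40486 − 0.16) / 0.40486 ≈ 0.6048

PAF ≈ 0.605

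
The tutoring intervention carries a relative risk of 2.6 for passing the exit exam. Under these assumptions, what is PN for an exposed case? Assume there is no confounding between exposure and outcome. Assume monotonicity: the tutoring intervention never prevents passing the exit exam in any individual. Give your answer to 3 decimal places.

Under exogeneity and monotonicity, PN = (RR − 1) / RR = 1 − 1/RR.
PN = (2.6 − 1) / 2.6 = 1.6 / 2.6 ≈ 0.6154

PN ≈ 0.615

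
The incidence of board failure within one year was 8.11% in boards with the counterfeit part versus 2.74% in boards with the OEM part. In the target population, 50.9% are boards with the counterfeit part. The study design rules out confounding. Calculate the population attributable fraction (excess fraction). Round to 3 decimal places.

p₁ = 0.0811, p₀ = 0.0274.
Overall risk P(Y=1) = π·p₁ + (1−π)·p₀ = 0.509×0.0811 + 0.491×0.0274 = 0.054733.
Under exogeneity, PAF = [P(Y=1) − p₀] / P(Y=1).
PAF = (0.054733 − 0.0274) / 0.054733 ≈ 0.4994

PAF ≈ 0.499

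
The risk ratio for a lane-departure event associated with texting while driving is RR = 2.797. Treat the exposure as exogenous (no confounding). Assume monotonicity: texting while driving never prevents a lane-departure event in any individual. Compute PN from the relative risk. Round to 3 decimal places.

PN ≈ 0.642

Under exogeneity and monotonicity, PN = (RR − 1) / RR = 1 − 1/RR.
PN = (2.797 − 1) / 2.797 = 1.797 / 2.797 ≈ 0.6425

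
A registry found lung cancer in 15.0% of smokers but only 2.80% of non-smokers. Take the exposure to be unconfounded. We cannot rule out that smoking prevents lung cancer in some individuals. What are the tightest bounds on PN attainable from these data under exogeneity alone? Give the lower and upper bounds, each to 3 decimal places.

p₁ = 0.15, p₀ = 0.028.
Under exogeneity alone the bounds on PN are max{0,(p₁−p₀)/p₁} ≤ PN ≤ min{1,(1−p₀)/p₁}.
  lower = (p₁ − p₀)/p₁ = 0.122 / 0.15 ≈ 0.8133
  upper = min{1, (1 − p₀)/p₁} = 0.972 / 0.15 ≈ 6.4800 → capped at 1

0.813 ≤ PN ≤ 1.000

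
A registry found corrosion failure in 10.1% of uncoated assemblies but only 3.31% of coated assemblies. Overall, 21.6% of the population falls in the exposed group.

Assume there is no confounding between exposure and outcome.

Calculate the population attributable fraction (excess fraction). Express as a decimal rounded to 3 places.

PAF ≈ 0.307

p₁ = 0.101, p₀ = 0.0331.
Overall risk P(Y=1) = π·p₁ + (1−π)·p₀ = 0.216×0.101 + 0.784×0.0331 = 0.047766.
Under exogeneity, PAF = [P(Y=1) − p₀] / P(Y=1).
PAF = (0.047766 − 0.0331) / 0.047766 ≈ 0.3070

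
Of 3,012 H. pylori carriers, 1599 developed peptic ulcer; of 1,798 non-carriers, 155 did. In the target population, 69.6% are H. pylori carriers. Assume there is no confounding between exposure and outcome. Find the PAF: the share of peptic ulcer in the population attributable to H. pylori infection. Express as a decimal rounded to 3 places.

PAF ≈ 0.782

p₁ = P(outcome | exposed) = 1599/3012 = 0.53088
p₀ = P(outcome | unexposed) = 155/1798 = 0.086207
Overall risk P(Y=1) = π·p₁ + (1−π)·p₀ = 0.696×0.53088 + 0.304×0.086207 = 0.3957.
Under exogeneity, PAF = [P(Y=1) − p₀] / P(Y=1).
PAF = (0.3957 − 0.086207) / 0.3957 ≈ 0.7821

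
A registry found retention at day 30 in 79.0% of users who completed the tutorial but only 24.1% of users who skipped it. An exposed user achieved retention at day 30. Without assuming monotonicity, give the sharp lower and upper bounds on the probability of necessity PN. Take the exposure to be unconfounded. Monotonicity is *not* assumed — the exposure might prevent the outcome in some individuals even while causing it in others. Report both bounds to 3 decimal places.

p₁ = 0.79, p₀ = 0.241.
Under exogeneity alone the bounds on PN are max{0,(p₁−p₀)/p₁} ≤ PN ≤ min{1,(1−p₀)/p₁}.
  lower = (p₁ − p₀)/p₁ = 0.549 / 0.79 ≈ 0.6949
  upper = min{1, (1 − p₀)/p₁} = 0.759 / 0.79 ≈ 0.9608

0.695 ≤ PN ≤ 0.961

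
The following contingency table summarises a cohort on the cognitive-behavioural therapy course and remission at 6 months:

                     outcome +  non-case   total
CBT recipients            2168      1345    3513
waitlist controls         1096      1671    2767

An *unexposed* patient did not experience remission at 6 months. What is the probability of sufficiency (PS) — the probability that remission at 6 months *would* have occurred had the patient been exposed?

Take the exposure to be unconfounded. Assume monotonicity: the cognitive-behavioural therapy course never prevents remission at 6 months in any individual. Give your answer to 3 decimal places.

p₁ = P(outcome | exposed) = 2168/3513 = 0.61714
p₀ = P(outcome | unexposed) = 1096/2767 = 0.3961
Under exogeneity and monotonicity, PS = (p₁ − p₀) / (1 − p₀).
PS = (0.61714 − 0.3961) / (1 − 0.3961) = 0.22104 / 0.6039 ≈ 0.3660

PS ≈ 0.366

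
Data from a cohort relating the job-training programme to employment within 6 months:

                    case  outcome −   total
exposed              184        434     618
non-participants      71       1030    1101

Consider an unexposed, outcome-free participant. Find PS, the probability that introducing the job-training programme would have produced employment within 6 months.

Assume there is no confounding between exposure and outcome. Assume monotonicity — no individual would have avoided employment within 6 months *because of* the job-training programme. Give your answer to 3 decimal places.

PS ≈ 0.249

p₁ = P(outcome | exposed) = 184/618 = 0.29773
p₀ = P(outcome | unexposed) = 71/1101 = 0.064487
Under exogeneity and monotonicity, PS = (p₁ − p₀)/(1 − p₀).
PS = (0.29773 − 0.064487) / 0.93551 ≈ 0.2493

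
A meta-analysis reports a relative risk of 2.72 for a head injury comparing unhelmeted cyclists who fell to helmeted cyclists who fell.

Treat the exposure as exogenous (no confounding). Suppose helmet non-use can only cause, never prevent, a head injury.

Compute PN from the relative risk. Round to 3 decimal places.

Under exogeneity and monotonicity, PN = (RR − 1) / RR = 1 − 1/RR.
PN = (2.72 − 1) / 2.72 = 1.72 / 2.72 ≈ 0.6324

PN ≈ 0.632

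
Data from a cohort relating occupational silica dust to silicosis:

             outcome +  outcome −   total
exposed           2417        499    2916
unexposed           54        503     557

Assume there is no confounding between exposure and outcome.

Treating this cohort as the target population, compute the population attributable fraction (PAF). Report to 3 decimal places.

p₁ = P(outcome | exposed) = 2417/2916 = 0.82888
p₀ = P(outcome | unexposed) = 54/557 = 0.096948
Exposure prevalence π = 2916/3473 = 0.83962; overall risk P(Y=1) = 0.71149.
Under exogeneity, PAF = [P(Y=1) − p₀]/P(Y=1).
PAF = (0.71149 − 0.096948) / 0.71149 ≈ 0.8637

PAF ≈ 0.864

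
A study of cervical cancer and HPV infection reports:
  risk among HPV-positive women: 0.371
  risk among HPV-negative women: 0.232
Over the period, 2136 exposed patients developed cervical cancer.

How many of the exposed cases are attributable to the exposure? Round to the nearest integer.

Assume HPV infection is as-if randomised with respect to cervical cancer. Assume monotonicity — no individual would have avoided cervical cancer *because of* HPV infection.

Let p₁ = 0.371, p₀ = 0.232.
PN = (p₁ − p₀)/p₁ = (0.371 − 0.232) / 0.371 ≈ 0.37466.
Attributable cases ≈ PN × (exposed cases) = 0.37466 × 2136 ≈ 800.28.

about 800 cases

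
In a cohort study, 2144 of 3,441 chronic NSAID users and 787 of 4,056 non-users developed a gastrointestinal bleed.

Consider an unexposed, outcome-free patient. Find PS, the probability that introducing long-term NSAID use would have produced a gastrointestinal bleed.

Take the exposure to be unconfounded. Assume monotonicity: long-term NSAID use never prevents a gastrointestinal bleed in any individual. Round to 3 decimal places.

p₁ = P(outcome | exposed) = 2144/3441 = 0.62307
p₀ = P(outcome | unexposed) = 787/4056 = 0.19403
Under exogeneity and monotonicity, PS = (p₁ − p₀) / (1 − p₀).
PS = (0.62307 − 0.19403) / (1 − 0.19403) = 0.42904 / 0.80597 ≈ 0.5323

PS ≈ 0.532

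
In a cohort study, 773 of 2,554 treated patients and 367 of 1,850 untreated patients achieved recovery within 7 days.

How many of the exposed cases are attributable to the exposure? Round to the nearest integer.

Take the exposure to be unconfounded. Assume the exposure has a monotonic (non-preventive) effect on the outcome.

p₁ = P(outcome | exposed) = 773/2554 = 0.30266
p₀ = P(outcome | unexposed) = 367/1850 = 0.19838
PN = (p₁ − p₀)/p₁ = (0.30266 − 0.19838) / 0.30266 ≈ 0.34456.
Attributable cases ≈ PN × (exposed cases) = 0.34456 × 773 ≈ 266.34.

about 266 cases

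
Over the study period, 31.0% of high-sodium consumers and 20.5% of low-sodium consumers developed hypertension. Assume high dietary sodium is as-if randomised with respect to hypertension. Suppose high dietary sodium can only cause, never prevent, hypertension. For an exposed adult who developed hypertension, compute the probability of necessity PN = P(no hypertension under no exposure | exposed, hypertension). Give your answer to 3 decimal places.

PN ≈ 0.339

p₁ = 0.31, p₀ = 0.205.
Under exogeneity and monotonicity, PN = (p₁ − p₀) / p₁.
PN = (0.31 − 0.205) / 0.31 = 0.105 / 0.31 ≈ 0.3387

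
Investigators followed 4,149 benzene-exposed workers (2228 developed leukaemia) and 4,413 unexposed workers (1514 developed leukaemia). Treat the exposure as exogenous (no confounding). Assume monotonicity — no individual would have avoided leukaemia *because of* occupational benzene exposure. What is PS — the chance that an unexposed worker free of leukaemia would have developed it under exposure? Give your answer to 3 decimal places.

PS ≈ 0.295

p₁ = P(outcome | exposed) = 2228/4149 = 0.537
p₀ = P(outcome | unexposed) = 1514/4413 = 0.34308
Under exogeneity and monotonicity, PS = (p₁ − p₀) / (1 − p₀).
PS = (0.537 − 0.34308) / (1 − 0.34308) = 0.19392 / 0.65692 ≈ 0.2952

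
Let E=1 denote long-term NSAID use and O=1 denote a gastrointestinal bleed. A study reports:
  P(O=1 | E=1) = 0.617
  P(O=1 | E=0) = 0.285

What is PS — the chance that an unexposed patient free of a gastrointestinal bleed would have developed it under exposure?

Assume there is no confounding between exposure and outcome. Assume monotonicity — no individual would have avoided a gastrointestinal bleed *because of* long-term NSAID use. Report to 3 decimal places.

Let p₁ = 0.617, p₀ = 0.285.
Under exogeneity and monotonicity, PS = (p₁ − p₀) / (1 − p₀).
PS = (0.617 − 0.285) / (1 − 0.285) = 0.332 / 0.715 ≈ 0.4643

PS ≈ 0.464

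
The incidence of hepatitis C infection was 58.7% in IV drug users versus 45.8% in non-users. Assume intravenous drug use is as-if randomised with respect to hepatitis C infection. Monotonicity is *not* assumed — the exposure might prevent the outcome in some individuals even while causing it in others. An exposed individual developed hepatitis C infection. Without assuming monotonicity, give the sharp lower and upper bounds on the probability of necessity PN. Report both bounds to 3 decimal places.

0.220 ≤ PN ≤ 0.923

p₁ = 0.587, p₀ = 0.458.
Under exogeneity alone the bounds on PN are max{0,(p₁−p₀)/p₁} ≤ PN ≤ min{1,(1−p₀)/p₁}.
  lower = (p₁ − p₀)/p₁ = 0.129 / 0.587 ≈ 0.2198
  upper = min{1, (1 − p₀)/p₁} = 0.542 / 0.587 ≈ 0.9233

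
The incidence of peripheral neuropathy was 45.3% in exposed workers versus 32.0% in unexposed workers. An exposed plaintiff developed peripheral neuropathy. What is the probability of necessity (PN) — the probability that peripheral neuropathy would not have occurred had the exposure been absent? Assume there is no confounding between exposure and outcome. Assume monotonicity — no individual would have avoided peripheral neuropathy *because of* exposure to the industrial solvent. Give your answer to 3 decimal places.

PN ≈ 0.294

p₁ = 0.453, p₀ = 0.32.
Under exogeneity and monotonicity, PN = (p₁ − p₀) / p₁.
PN = (0.453 − 0.32) / 0.453 = 0.133 / 0.453 ≈ 0.2936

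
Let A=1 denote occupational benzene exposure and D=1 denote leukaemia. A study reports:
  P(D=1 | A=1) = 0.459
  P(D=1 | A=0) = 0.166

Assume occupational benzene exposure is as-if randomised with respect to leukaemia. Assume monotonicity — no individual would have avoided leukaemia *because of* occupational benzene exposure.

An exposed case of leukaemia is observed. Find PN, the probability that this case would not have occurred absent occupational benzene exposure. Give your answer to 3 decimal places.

Let p₁ = 0.459, p₀ = 0.166.
Under exogeneity and monotonicity, PN = (p₁ − p₀) / p₁.
PN = (0.459 − 0.166) / 0.459 = 0.293 / 0.459 ≈ 0.6383

PN ≈ 0.638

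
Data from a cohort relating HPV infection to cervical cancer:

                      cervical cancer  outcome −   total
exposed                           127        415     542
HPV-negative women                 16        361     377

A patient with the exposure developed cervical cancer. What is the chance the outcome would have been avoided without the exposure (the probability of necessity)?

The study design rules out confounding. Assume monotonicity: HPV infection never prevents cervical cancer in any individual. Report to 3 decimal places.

p₁ = P(outcome | exposed) = 127/542 = 0.23432
p₀ = P(outcome | unexposed) = 16/377 = 0.04244
Under exogeneity and monotonicity, PN = (p₁ − p₀) / p₁.
PN = (0.23432 − 0.04244) / 0.23432 = 0.19188 / 0.23432 ≈ 0.8189

PN ≈ 0.819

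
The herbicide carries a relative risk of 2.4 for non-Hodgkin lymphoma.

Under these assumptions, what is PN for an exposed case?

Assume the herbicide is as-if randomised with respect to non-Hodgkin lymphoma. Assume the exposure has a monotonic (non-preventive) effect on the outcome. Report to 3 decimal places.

Under exogeneity and monotonicity, PN = (RR − 1) / RR = 1 − 1/RR.
PN = (2.4 − 1) / 2.4 = 1.4 / 2.4 ≈ 0.5833

PN ≈ 0.583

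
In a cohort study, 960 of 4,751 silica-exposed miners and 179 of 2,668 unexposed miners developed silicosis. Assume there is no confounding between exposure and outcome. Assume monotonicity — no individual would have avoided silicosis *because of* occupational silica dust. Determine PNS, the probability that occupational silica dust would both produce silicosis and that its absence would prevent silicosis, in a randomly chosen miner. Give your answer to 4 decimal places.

p₁ = P(outcome | exposed) = 960/4751 = 0.20206
p₀ = P(outcome | unexposed) = 179/2668 = 0.067091
Under exogeneity and monotonicity, PNS = p₁ − p₀.
PNS = 0.20206 − 0.067091 = 0.13497

PNS ≈ 0.1350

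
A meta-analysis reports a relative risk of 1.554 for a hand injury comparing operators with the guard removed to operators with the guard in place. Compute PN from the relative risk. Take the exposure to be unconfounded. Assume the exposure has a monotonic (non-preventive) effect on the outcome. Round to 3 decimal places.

Under exogeneity and monotonicity, PN = (RR − 1) / RR = 1 − 1/RR.
PN = (1.554 − 1) / 1.554 = 0.554 / 1.554 ≈ 0.3565

PN ≈ 0.356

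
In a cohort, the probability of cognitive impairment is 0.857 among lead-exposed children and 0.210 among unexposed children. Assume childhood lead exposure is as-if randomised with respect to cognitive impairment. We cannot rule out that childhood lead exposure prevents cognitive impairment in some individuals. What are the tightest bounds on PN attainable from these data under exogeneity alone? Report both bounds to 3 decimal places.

Let p₁ = 0.857, p₀ = 0.21.
Under exogeneity alone the bounds on PN are max{0,(p₁−p₀)/p₁} ≤ PN ≤ min{1,(1−p₀)/p₁}.
  lower = (p₁ − p₀)/p₁ = 0.647 / 0.857 ≈ 0.7550
  upper = min{1, (1 − p₀)/p₁} = 0.79 / 0.857 ≈ 0.9218

0.755 ≤ PN ≤ 0.922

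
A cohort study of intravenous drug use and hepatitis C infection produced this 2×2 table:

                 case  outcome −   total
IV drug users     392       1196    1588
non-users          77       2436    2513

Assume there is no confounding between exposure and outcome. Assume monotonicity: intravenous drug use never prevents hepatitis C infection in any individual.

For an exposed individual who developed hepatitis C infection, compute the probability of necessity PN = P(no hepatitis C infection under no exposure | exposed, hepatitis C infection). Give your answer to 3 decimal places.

p₁ = P(outcome | exposed) = 392/1588 = 0.24685
p₀ = P(outcome | unexposed) = 77/2513 = 0.030641
Under exogeneity and monotonicity, PN = (p₁ − p₀) / p₁.
PN = (0.24685 − 0.030641) / 0.24685 = 0.21621 / 0.24685 ≈ 0.8759

PN ≈ 0.876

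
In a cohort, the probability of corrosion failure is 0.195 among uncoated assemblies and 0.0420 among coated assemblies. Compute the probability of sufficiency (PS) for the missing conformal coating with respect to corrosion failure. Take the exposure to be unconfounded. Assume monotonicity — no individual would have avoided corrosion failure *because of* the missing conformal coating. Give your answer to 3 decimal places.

PS ≈ 0.160

Let p₁ = 0.195, p₀ = 0.042.
Under exogeneity and monotonicity, PS = (p₁ − p₀) / (1 − p₀).
PS = (0.195 − 0.042) / (1 − 0.042) = 0.153 / 0.958 ≈ 0.1597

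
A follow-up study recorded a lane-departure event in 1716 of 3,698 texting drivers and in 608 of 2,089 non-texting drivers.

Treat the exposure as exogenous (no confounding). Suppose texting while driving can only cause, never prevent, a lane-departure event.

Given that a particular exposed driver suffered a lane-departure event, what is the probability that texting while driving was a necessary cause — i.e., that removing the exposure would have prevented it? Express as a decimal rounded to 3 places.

PN ≈ 0.373

p₁ = P(outcome | exposed) = 1716/3698 = 0.46403
p₀ = P(outcome | unexposed) = 608/2089 = 0.29105
Under exogeneity and monotonicity, PN = (p₁ − p₀) / p₁.
PN = (0.46403 − 0.29105) / 0.46403 = 0.17299 / 0.46403 ≈ 0.3728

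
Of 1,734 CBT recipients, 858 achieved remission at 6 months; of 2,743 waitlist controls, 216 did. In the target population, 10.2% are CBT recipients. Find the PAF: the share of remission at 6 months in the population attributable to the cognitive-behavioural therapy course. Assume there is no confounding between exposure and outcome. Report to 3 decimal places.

p₁ = P(outcome | exposed) = 858/1734 = 0.49481
p₀ = P(outcome | unexposed) = 216/2743 = 0.078746
Overall risk P(Y=1) = π·p₁ + (1−π)·p₀ = 0.102×0.49481 + 0.898×0.078746 = 0.12118.
Under exogeneity, PAF = [P(Y=1) − p₀] / P(Y=1).
PAF = (0.12118 − 0.078746) / 0.12118 ≈ 0.3502

PAF ≈ 0.350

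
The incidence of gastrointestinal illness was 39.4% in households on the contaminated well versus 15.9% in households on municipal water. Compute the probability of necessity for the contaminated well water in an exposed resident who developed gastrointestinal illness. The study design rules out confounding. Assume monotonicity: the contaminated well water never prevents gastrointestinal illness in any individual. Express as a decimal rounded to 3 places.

PN ≈ 0.596

p₁ = 0.394, p₀ = 0.159.
Under exogeneity and monotonicity, PN = (p₁ − p₀) / p₁.
PN = (0.394 − 0.159) / 0.394 = 0.235 / 0.394 ≈ 0.5964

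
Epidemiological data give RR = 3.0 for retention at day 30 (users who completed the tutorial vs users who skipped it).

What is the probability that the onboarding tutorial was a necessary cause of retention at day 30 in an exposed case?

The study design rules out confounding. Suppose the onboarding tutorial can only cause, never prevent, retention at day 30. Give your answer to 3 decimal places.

PN ≈ 0.667

Under exogeneity and monotonicity, PN = (RR − 1) / RR = 1 − 1/RR.
PN = (3.0 − 1) / 3.0 = 2 / 3.0 ≈ 0.6667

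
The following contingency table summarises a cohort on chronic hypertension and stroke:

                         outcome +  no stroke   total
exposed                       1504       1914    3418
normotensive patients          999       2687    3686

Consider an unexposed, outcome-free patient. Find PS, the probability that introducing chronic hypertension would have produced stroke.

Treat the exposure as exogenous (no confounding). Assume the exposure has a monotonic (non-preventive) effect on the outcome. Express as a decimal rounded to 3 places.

p₁ = P(outcome | exposed) = 1504/3418 = 0.44002
p₀ = P(outcome | unexposed) = 999/3686 = 0.27103
Under exogeneity and monotonicity, PS = (p₁ − p₀) / (1 − p₀).
PS = (0.44002 − 0.27103) / (1 − 0.27103) = 0.169 / 0.72897 ≈ 0.2318

PS ≈ 0.232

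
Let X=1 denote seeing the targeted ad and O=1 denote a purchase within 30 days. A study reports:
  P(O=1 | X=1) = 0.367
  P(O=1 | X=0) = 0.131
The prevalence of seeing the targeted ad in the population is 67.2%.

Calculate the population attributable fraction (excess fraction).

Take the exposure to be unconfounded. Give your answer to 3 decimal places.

Let p₁ = 0.367, p₀ = 0.131.
Overall risk P(Y=1) = π·p₁ + (1−π)·p₀ = 0.672×0.367 + 0.328×0.131 = 0.28959.
Under exogeneity, PAF = [P(Y=1) − p₀] / P(Y=1).
PAF = (0.28959 − 0.131) / 0.28959 ≈ 0.5476

PAF ≈ 0.548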